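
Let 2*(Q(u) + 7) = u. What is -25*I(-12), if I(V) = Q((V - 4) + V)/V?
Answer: -175/4 ≈ -43.750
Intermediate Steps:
Q(u) = -7 + u/2
I(V) = (-9 + V)/V (I(V) = (-7 + ((V - 4) + V)/2)/V = (-7 + ((-4 + V) + V)/2)/V = (-7 + (-4 + 2*V)/2)/V = (-7 + (-2 + V))/V = (-9 + V)/V)
-25*I(-12) = -25*(-9 - 12)/(-12) = -(-25)*(-21)/12 = -25*7/4 = -175/4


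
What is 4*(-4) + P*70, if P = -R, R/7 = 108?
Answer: -52936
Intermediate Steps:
R = 756 (R = 7*108 = 756)
P = -756 (P = -1*756 = -756)
4*(-4) + P*70 = 4*(-4) - 756*70 = -16 - 52920 = -52936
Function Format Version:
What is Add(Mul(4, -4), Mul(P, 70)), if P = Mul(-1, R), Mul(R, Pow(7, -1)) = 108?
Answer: -52936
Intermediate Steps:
R = 756 (R = Mul(7, 108) = 756)
P = -756 (P = Mul(-1, 756) = -756)
Add(Mul(4, -4), Mul(P, 70)) = Add(Mul(4, -4), Mul(-756, 70)) = Add(-16, -52920) = -52936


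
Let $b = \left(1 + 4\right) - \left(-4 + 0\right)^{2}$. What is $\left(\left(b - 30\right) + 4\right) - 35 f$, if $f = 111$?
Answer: $-3922$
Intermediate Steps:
$b = -11$ ($b = 5 - \left(-4\right)^{2} = 5 - 16 = -11$)
$\left(\left(b - 30\right) + 4\right) - 35 f = \left(\left(-11 - 30\right) + 4\right) - 3885 = \left(-41 + 4\right) - 3885 = -37 - 3885 = -3922$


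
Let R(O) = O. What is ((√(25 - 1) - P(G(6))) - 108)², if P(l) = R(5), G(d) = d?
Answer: 12793 - 452*√6 ≈ 11686.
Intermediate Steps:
P(l) = 5
((√(25 - 1) - P(G(6))) - 108)² = ((√(25 - 1) - 1*5) - 108)² = ((√24 - 5) - 108)² = ((2*√6 - 5) - 108)² = ((-5 + 2*√6) - 108)² = (-113 + 2*√6)²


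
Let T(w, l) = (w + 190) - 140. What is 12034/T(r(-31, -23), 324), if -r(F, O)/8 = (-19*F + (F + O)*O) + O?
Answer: -6017/7207 ≈ -0.83488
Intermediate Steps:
r(F, O) = -8*O + 152*F - 8*O*(F + O) (r(F, O) = -8*((-19*F + (F + O)*O) + O) = -8*((-19*F + O*(F + O)) + O) = -8*(O - 19*F + O*(F + O)) = -8*O + 152*F - 8*O*(F + O))
T(w, l) = 50 + w (T(w, l) = (190 + w) - 140 = 50 + w)
12034/T(r(-31, -23), 324) = 12034/(50 + (-8*(-23) - 8*(-23)**2 + 152*(-31) - 8*(-31)*(-23))) = 12034/(50 + (184 - 8*529 - 4712 - 5704)) = 12034/(50 + (184 - 4232 - 4712 - 5704)) = 12034/(50 - 14464) = 12034/(-14414) = 12034*(-1/14414) = -6017/7207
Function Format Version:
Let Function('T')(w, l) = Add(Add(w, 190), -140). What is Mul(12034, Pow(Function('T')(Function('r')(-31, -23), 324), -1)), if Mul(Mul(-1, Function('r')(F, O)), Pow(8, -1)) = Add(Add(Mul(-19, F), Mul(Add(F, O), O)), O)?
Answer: Rational(-6017, 7207) ≈ -0.83488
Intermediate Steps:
Function('r')(F, O) = Add(Mul(-8, O), Mul(152, F), Mul(-8, O, Add(F, O))) (Function('r')(F, O) = Mul(-8, Add(Add(Mul(-19, F), Mul(Add(F, O), O)), O)) = Mul(-8, Add(Add(Mul(-19, F), Mul(O, Add(F, O))), O)) = Mul(-8, Add(O, Mul(-19, F), Mul(O, Add(F, O)))) = Add(Mul(-8, O), Mul(152, F), Mul(-8, O, Add(F, O))))
Function('T')(w, l) = Add(50, w) (Function('T')(w, l) = Add(Add(190, w), -140) = Add(50, w))
Mul(12034, Pow(Function('T')(Function('r')(-31, -23), 324), -1)) = Mul(12034, Pow(Add(50, Add(Mul(-8, -23), Mul(-8, Pow(-23, 2)), Mul(152, -31), Mul(-8, -31, -23))), -1)) = Mul(12034, Pow(Add(50, Add(184, Mul(-8, 529), -4712, -5704)), -1)) = Mul(12034, Pow(Add(50, Add(184, -4232, -4712, -5704)), -1)) = Mul(12034, Pow(Add(50, -14464), -1)) = Mul(12034, Pow(-14414, -1)) = Mul(12034, Rational(-1, 14414)) = Rational(-6017, 7207)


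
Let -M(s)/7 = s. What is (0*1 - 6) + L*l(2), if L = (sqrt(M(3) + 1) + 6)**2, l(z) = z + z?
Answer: 58 + 96*I*sqrt(5) ≈ 58.0 + 214.66*I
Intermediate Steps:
l(z) = 2*z
M(s) = -7*s
L = (6 + 2*I*sqrt(5))**2 (L = (sqrt(-7*3 + 1) + 6)**2 = (sqrt(-21 + 1) + 6)**2 = (sqrt(-20) + 6)**2 = (2*I*sqrt(5) + 6)**2 = (6 + 2*I*sqrt(5))**2 ≈ 16.0 + 53.666*I)
(0*1 - 6) + L*l(2) = (0*1 - 6) + (16 + 24*I*sqrt(5))*(2*2) = (0 - 6) + (16 + 24*I*sqrt(5))*4 = -6 + (64 + 96*I*sqrt(5)) = 58 + 96*I*sqrt(5)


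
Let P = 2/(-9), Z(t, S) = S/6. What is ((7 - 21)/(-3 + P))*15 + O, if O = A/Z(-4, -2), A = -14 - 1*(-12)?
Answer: 2064/29 ≈ 71.172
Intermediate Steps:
Z(t, S) = S/6 (Z(t, S) = S*(⅙) = S/6)
A = -2 (A = -14 + 12 = -2)
P = -2/9 (P = 2*(-⅑) = -2/9 ≈ -0.22222)
O = 6 (O = -2/((⅙)*(-2)) = -2/(-⅓) = -2*(-3) = 6)
((7 - 21)/(-3 + P))*15 + O = ((7 - 21)/(-3 - 2/9))*15 + 6 = -14/(-29/9)*15 + 6 = -14*(-9/29)*15 + 6 = (126/29)*15 + 6 = 1890/29 + 6 = 2064/29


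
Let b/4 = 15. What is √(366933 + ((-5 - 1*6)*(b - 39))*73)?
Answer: √350070 ≈ 591.67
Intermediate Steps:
b = 60 (b = 4*15 = 60)
√(366933 + ((-5 - 1*6)*(b - 39))*73) = √(366933 + ((-5 - 1*6)*(60 - 39))*73) = √(366933 + ((-5 - 6)*21)*73) = √(366933 - 11*21*73) = √(366933 - 231*73) = √(366933 - 16863) = √350070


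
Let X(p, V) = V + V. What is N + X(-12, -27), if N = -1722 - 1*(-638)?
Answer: -1138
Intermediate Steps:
X(p, V) = 2*V
N = -1084 (N = -1722 + 638 = -1084)
N + X(-12, -27) = -1084 + 2*(-27) = -1084 - 54 = -1138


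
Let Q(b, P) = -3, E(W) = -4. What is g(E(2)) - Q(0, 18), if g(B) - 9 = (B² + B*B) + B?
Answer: 40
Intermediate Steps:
g(B) = 9 + B + 2*B² (g(B) = 9 + ((B² + B*B) + B) = 9 + ((B² + B²) + B) = 9 + (2*B² + B) = 9 + (B + 2*B²) = 9 + B + 2*B²)
g(E(2)) - Q(0, 18) = (9 - 4 + 2*(-4)²) - 1*(-3) = (9 - 4 + 2*16) + 3 = (9 - 4 + 32) + 3 = 37 + 3 = 40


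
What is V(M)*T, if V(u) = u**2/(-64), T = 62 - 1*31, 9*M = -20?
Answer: -775/324 ≈ -2.3920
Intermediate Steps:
M = -20/9 (M = (1/9)*(-20) = -20/9 ≈ -2.2222)
T = 31 (T = 62 - 31 = 31)
V(u) = -u**2/64
V(M)*T = -(-20/9)**2/64*31 = -1/64*400/81*31 = -25/324*31 = -775/324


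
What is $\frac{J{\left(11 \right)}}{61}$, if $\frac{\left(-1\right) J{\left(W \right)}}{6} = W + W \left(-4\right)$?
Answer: $\frac{198}{61} \approx 3.2459$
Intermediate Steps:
$J{\left(W \right)} = 18 W$ ($J{\left(W \right)} = - 6 \left(W + W \left(-4\right)\right) = - 6 \left(W - 4 W\right) = - 6 \left(- 3 W\right) = 18 W$)
$\frac{J{\left(11 \right)}}{61} = \frac{18 \cdot 11}{61} = 198 \cdot \frac{1}{61} = \frac{198}{61}$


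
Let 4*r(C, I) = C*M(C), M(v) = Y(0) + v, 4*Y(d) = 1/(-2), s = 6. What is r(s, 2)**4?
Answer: 395254161/65536 ≈ 6031.1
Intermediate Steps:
Y(d) = -1/8 (Y(d) = (1/4)/(-2) = (1/4)*(-1/2) = -1/8)
M(v) = -1/8 + v
r(C, I) = C*(-1/8 + C)/4 (r(C, I) = (C*(-1/8 + C))/4 = C*(-1/8 + C)/4)
r(s, 2)**4 = ((1/32)*6*(-1 + 8*6))**4 = ((1/32)*6*(-1 + 48))**4 = ((1/32)*6*47)**4 = (141/16)**4 = 395254161/65536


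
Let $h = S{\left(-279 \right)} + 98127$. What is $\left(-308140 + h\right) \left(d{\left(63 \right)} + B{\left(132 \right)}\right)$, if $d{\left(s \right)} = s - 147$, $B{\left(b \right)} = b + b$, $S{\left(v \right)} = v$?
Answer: $-37852560$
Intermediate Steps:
$B{\left(b \right)} = 2 b$
$d{\left(s \right)} = -147 + s$
$h = 97848$ ($h = -279 + 98127 = 97848$)
$\left(-308140 + h\right) \left(d{\left(63 \right)} + B{\left(132 \right)}\right) = \left(-308140 + 97848\right) \left(\left(-147 + 63\right) + 2 \cdot 132\right) = - 210292 \left(-84 + 264\right) = \left(-210292\right) 180 = -37852560$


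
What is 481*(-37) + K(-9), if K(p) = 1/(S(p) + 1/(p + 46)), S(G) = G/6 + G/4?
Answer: -9806295/551 ≈ -17797.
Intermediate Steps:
S(G) = 5*G/12 (S(G) = G*(⅙) + G*(¼) = G/6 + G/4 = 5*G/12)
K(p) = 1/(1/(46 + p) + 5*p/12) (K(p) = 1/(5*p/12 + 1/(p + 46)) = 1/(5*p/12 + 1/(46 + p)) = 1/(1/(46 + p) + 5*p/12))
481*(-37) + K(-9) = 481*(-37) + 12*(46 - 9)/(12 + 5*(-9)² + 230*(-9)) = -17797 + 12*37/(12 + 5*81 - 2070) = -17797 + 12*37/(12 + 405 - 2070) = -17797 + 12*37/(-1653) = -17797 + 12*(-1/1653)*37 = -17797 - 148/551 = -9806295/551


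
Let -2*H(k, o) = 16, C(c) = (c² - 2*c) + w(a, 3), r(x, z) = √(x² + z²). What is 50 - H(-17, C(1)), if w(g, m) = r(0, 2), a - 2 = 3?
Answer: 58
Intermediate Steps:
a = 5 (a = 2 + 3 = 5)
w(g, m) = 2 (w(g, m) = √(0² + 2²) = √(0 + 4) = √4 = 2)
C(c) = 2 + c² - 2*c (C(c) = (c² - 2*c) + 2 = 2 + c² - 2*c)
H(k, o) = -8 (H(k, o) = -½*16 = -8)
50 - H(-17, C(1)) = 50 - 1*(-8) = 50 + 8 = 58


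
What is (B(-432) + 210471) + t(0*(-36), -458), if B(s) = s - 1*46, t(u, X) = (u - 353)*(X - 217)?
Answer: 448268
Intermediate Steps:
t(u, X) = (-353 + u)*(-217 + X)
B(s) = -46 + s (B(s) = s - 46 = -46 + s)
(B(-432) + 210471) + t(0*(-36), -458) = ((-46 - 432) + 210471) + (76601 - 353*(-458) - 0*(-36) - 0*(-36)) = (-478 + 210471) + (76601 + 161674 - 217*0 - 458*0) = 209993 + (76601 + 161674 + 0 + 0) = 209993 + 238275 = 448268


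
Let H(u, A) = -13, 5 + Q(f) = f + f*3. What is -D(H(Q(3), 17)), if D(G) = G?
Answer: 13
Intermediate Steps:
Q(f) = -5 + 4*f (Q(f) = -5 + (f + f*3) = -5 + (f + 3*f) = -5 + 4*f)
-D(H(Q(3), 17)) = -1*(-13) = 13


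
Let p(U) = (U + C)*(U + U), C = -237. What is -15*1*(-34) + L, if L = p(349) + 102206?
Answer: 180892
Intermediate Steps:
p(U) = 2*U*(-237 + U) (p(U) = (U - 237)*(U + U) = (-237 + U)*(2*U) = 2*U*(-237 + U))
L = 180382 (L = 2*349*(-237 + 349) + 102206 = 2*349*112 + 102206 = 78176 + 102206 = 180382)
-15*1*(-34) + L = -15*1*(-34) + 180382 = -15*(-34) + 180382 = 510 + 180382 = 180892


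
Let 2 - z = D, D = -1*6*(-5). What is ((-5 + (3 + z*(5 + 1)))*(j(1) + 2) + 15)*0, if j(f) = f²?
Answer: 0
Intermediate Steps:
D = 30 (D = -6*(-5) = 30)
z = -28 (z = 2 - 1*30 = 2 - 30 = -28)
((-5 + (3 + z*(5 + 1)))*(j(1) + 2) + 15)*0 = ((-5 + (3 - 28*(5 + 1)))*(1² + 2) + 15)*0 = ((-5 + (3 - 28*6))*(1 + 2) + 15)*0 = ((-5 + (3 - 168))*3 + 15)*0 = ((-5 - 165)*3 + 15)*0 = (-170*3 + 15)*0 = (-510 + 15)*0 = -495*0 = 0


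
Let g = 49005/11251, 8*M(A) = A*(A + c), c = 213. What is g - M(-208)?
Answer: 1511635/11251 ≈ 134.36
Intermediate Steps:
M(A) = A*(213 + A)/8 (M(A) = (A*(A + 213))/8 = (A*(213 + A))/8 = A*(213 + A)/8)
g = 49005/11251 (g = 49005*(1/11251) = 49005/11251 ≈ 4.3556)
g - M(-208) = 49005/11251 - (-208)*(213 - 208)/8 = 49005/11251 - (-208)*5/8 = 49005/11251 - 1*(-130) = 49005/11251 + 130 = 1511635/11251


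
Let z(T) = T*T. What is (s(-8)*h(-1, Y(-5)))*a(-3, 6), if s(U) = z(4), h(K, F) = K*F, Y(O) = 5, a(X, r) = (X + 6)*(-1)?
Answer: 240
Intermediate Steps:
a(X, r) = -6 - X (a(X, r) = (6 + X)*(-1) = -6 - X)
z(T) = T²
h(K, F) = F*K
s(U) = 16 (s(U) = 4² = 16)
(s(-8)*h(-1, Y(-5)))*a(-3, 6) = (16*(5*(-1)))*(-6 - 1*(-3)) = (16*(-5))*(-6 + 3) = -80*(-3) = 240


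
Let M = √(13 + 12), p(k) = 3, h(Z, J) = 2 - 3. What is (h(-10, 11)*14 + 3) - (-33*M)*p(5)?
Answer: 484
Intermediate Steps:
h(Z, J) = -1
M = 5 (M = √25 = 5)
(h(-10, 11)*14 + 3) - (-33*M)*p(5) = (-1*14 + 3) - (-33*5)*3 = (-14 + 3) - (-165)*3 = -11 - 1*(-495) = -11 + 495 = 484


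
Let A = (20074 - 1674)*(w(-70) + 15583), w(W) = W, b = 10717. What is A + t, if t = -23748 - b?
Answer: 285404735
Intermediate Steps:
t = -34465 (t = -23748 - 1*10717 = -23748 - 10717 = -34465)
A = 285439200 (A = (20074 - 1674)*(-70 + 15583) = 18400*15513 = 285439200)
A + t = 285439200 - 34465 = 285404735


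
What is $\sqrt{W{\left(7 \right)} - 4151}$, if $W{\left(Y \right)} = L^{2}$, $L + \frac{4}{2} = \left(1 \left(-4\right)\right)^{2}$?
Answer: $i \sqrt{3955} \approx 62.889 i$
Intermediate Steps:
$L = 14$ ($L = -2 + \left(1 \left(-4\right)\right)^{2} = -2 + \left(-4\right)^{2} = -2 + 16 = 14$)
$W{\left(Y \right)} = 196$ ($W{\left(Y \right)} = 14^{2} = 196$)
$\sqrt{W{\left(7 \right)} - 4151} = \sqrt{196 - 4151} = \sqrt{-3955} = i \sqrt{3955}$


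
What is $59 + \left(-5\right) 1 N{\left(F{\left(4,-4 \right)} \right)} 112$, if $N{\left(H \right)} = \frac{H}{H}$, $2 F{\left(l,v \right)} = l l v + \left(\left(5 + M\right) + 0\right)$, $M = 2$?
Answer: $-501$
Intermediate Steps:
$F{\left(l,v \right)} = \frac{7}{2} + \frac{v l^{2}}{2}$ ($F{\left(l,v \right)} = \frac{l l v + \left(\left(5 + 2\right) + 0\right)}{2} = \frac{l^{2} v + \left(7 + 0\right)}{2} = \frac{v l^{2} + 7}{2} = \frac{7 + v l^{2}}{2} = \frac{7}{2} + \frac{v l^{2}}{2}$)
$N{\left(H \right)} = 1$
$59 + \left(-5\right) 1 N{\left(F{\left(4,-4 \right)} \right)} 112 = 59 + \left(-5\right) 1 \cdot 1 \cdot 112 = 59 + \left(-5\right) 1 \cdot 112 = 59 - 560 = -501$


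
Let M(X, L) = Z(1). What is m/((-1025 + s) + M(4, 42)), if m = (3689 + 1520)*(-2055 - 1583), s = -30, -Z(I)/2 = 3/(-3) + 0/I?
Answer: 18950342/1053 ≈ 17997.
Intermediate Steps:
Z(I) = 2 (Z(I) = -2*(3/(-3) + 0/I) = -2*(3*(-⅓) + 0) = -2*(-1 + 0) = -2*(-1) = 2)
M(X, L) = 2
m = -18950342 (m = 5209*(-3638) = -18950342)
m/((-1025 + s) + M(4, 42)) = -18950342/((-1025 - 30) + 2) = -18950342/(-1055 + 2) = -18950342/(-1053) = -18950342*(-1/1053) = 18950342/1053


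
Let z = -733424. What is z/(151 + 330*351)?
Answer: -733424/115981 ≈ -6.3237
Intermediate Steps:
z/(151 + 330*351) = -733424/(151 + 330*351) = -733424/(151 + 115830) = -733424/115981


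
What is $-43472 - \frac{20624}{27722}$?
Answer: $- \frac{602575704}{13861} \approx -43473.0$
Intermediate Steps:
$-43472 - \frac{20624}{27722} = -43472 - 20624 \cdot \frac{1}{27722} = -43472 - \frac{10312}{13861} = - \frac{602575704}{13861}$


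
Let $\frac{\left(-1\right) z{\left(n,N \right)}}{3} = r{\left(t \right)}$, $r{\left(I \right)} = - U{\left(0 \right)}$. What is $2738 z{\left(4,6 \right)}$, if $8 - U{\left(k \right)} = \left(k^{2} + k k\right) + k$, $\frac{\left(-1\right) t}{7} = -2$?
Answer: $65712$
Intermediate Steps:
$t = 14$ ($t = \left(-7\right) \left(-2\right) = 14$)
$U{\left(k \right)} = 8 - k - 2 k^{2}$ ($U{\left(k \right)} = 8 - \left(\left(k^{2} + k k\right) + k\right) = 8 - \left(\left(k^{2} + k^{2}\right) + k\right) = 8 - \left(2 k^{2} + k\right) = 8 - \left(k + 2 k^{2}\right) = 8 - k - 2 k^{2}$)
$r{\left(I \right)} = -8$ ($r{\left(I \right)} = - (8 - 0 - 2 \cdot 0^{2}) = - (8 + 0 - 0) = - (8 + 0 + 0) = \left(-1\right) 8 = -8$)
$z{\left(n,N \right)} = 24$ ($z{\left(n,N \right)} = \left(-3\right) \left(-8\right) = 24$)
$2738 z{\left(4,6 \right)} = 2738 \cdot 24 = 65712$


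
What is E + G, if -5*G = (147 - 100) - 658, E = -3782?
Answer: -18299/5 ≈ -3659.8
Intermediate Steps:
G = 611/5 (G = -((147 - 100) - 658)/5 = -(47 - 658)/5 = -1/5*(-611) = 611/5 ≈ 122.20)
E + G = -3782 + 611/5 = -18299/5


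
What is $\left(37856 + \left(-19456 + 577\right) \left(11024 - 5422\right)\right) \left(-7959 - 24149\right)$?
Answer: $3394531672616$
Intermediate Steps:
$\left(37856 + \left(-19456 + 577\right) \left(11024 - 5422\right)\right) \left(-7959 - 24149\right) = \left(37856 - 105760158\right) \left(-32108\right) = \left(-105722302\right) \left(-32108\right) = 3394531672616$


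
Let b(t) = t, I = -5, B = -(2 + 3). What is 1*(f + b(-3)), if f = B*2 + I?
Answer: -18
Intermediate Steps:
B = -5 (B = -1*5 = -5)
f = -15 (f = -5*2 - 5 = -10 - 5 = -15)
1*(f + b(-3)) = 1*(-15 - 3) = 1*(-18) = -18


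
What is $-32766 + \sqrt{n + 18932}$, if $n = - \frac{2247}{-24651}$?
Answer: $-32766 + \frac{\sqrt{142030838609}}{2739} \approx -32628.0$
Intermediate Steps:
$n = \frac{749}{8217}$ ($n = \left(-2247\right) \left(- \frac{1}{24651}\right) = \frac{749}{8217} \approx 0.091152$)
$-32766 + \sqrt{n + 18932} = -32766 + \sqrt{\frac{749}{8217} + 18932} = -32766 + \sqrt{\frac{155564993}{8217}} = -32766 + \frac{\sqrt{142030838609}}{2739}$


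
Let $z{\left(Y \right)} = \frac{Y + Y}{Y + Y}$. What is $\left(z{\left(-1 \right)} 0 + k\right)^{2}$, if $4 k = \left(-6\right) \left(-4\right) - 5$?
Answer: $\frac{361}{16} \approx 22.563$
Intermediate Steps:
$z{\left(Y \right)} = 1$ ($z{\left(Y \right)} = \frac{2 Y}{2 Y} = 2 Y \frac{1}{2 Y} = 1$)
$k = \frac{19}{4}$ ($k = \frac{\left(-6\right) \left(-4\right) - 5}{4} = \frac{24 - 5}{4} = \frac{1}{4} \cdot 19 = \frac{19}{4} \approx 4.75$)
$\left(z{\left(-1 \right)} 0 + k\right)^{2} = \left(1 \cdot 0 + \frac{19}{4}\right)^{2} = \left(0 + \frac{19}{4}\right)^{2} = \left(\frac{19}{4}\right)^{2} = \frac{361}{16}$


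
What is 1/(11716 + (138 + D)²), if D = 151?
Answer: 1/95237 ≈ 1.0500e-5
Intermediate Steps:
1/(11716 + (138 + D)²) = 1/(11716 + (138 + 151)²) = 1/(11716 + 289²) = 1/(11716 + 83521) = 1/95237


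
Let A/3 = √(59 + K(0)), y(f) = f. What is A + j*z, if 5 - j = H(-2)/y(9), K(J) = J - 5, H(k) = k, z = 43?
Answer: 2021/9 + 9*√6 ≈ 246.60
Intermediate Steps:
K(J) = -5 + J
A = 9*√6 (A = 3*√(59 + (-5 + 0)) = 3*√(59 - 5) = 3*√54 = 3*(3*√6) = 9*√6 ≈ 22.045)
j = 47/9 (j = 5 - (-2)/9 = 5 - 1*(-2/9) = 5 + 2/9 = 47/9 ≈ 5.2222)
A + j*z = 9*√6 + (47/9)*43 = 9*√6 + 2021/9 = 2021/9 + 9*√6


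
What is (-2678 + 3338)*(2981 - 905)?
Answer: 1370160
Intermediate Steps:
(-2678 + 3338)*(2981 - 905) = 660*2076 = 1370160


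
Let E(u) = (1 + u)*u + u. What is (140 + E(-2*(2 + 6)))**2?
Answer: 132496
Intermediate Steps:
E(u) = u + u*(1 + u) (E(u) = u*(1 + u) + u = u + u*(1 + u))
(140 + E(-2*(2 + 6)))**2 = (140 + (-2*(2 + 6))*(2 - 2*(2 + 6)))**2 = (140 + (-2*8)*(2 - 2*8))**2 = (140 - 16*(2 - 16))**2 = (140 - 16*(-14))**2 = (140 + 224)**2 = 364**2 = 132496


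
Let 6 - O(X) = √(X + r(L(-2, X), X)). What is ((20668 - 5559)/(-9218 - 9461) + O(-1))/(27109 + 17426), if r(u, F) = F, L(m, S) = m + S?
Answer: 19393/166373853 - I*√2/44535 ≈ 0.00011656 - 3.1755e-5*I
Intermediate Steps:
L(m, S) = S + m
O(X) = 6 - √2*√X (O(X) = 6 - √(X + X) = 6 - √(2*X) = 6 - √2*√X)
((20668 - 5559)/(-9218 - 9461) + O(-1))/(27109 + 17426) = ((20668 - 5559)/(-9218 - 9461) + (6 - √2*√(-1)))/(27109 + 17426) = (15109/(-18679) + (6 - √2*I))/44535 = (15109*(-1/18679) + (6 - I*√2))*(1/44535) = (-15109/18679 + (6 - I*√2))*(1/44535) = (96965/18679 - I*√2)*(1/44535) = 19393/166373853 - I*√2/44535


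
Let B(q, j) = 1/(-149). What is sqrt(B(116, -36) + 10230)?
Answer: sqrt(227116081)/149 ≈ 101.14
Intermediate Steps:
B(q, j) = -1/149
sqrt(B(116, -36) + 10230) = sqrt(-1/149 + 10230) = sqrt(1524269/149) = sqrt(227116081)/149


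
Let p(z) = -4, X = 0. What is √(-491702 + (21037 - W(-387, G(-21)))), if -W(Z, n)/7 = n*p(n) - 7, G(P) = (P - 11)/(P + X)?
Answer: I*√4236810/3 ≈ 686.12*I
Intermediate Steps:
G(P) = (-11 + P)/P (G(P) = (P - 11)/(P + 0) = (-11 + P)/P)
W(Z, n) = 49 + 28*n (W(Z, n) = -7*(n*(-4) - 7) = -7*(-4*n - 7) = -7*(-7 - 4*n) = 49 + 28*n)
√(-491702 + (21037 - W(-387, G(-21)))) = √(-491702 + (21037 - (49 + 28*((-11 - 21)/(-21))))) = √(-491702 + (21037 - (49 + 28*(-1/21*(-32))))) = √(-491702 + (21037 - (49 + 28*(32/21)))) = √(-491702 + (21037 - (49 + 128/3))) = √(-491702 + (21037 - 1*275/3)) = √(-491702 + (21037 - 275/3)) = √(-491702 + 62836/3) = √(-1412270/3) = I*√4236810/3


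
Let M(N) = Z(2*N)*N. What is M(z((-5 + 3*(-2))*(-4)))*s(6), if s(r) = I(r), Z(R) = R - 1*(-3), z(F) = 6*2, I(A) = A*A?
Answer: 11664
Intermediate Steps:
I(A) = A**2
z(F) = 12
Z(R) = 3 + R (Z(R) = R + 3 = 3 + R)
s(r) = r**2
M(N) = N*(3 + 2*N) (M(N) = (3 + 2*N)*N = N*(3 + 2*N))
M(z((-5 + 3*(-2))*(-4)))*s(6) = (12*(3 + 2*12))*6**2 = (12*(3 + 24))*36 = (12*27)*36 = 324*36 = 11664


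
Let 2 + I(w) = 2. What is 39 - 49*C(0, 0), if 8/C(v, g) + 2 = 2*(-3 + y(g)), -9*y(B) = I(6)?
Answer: 88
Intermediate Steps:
I(w) = 0 (I(w) = -2 + 2 = 0)
y(B) = 0 (y(B) = -1/9*0 = 0)
C(v, g) = -1 (C(v, g) = 8/(-2 + 2*(-3 + 0)) = 8/(-2 + 2*(-3)) = 8/(-2 - 6) = 8/(-8) = 8*(-1/8) = -1)
39 - 49*C(0, 0) = 39 - 49*(-1) = 39 + 49 = 88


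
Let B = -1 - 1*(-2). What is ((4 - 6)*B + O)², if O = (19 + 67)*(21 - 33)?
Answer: 1069156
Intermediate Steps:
B = 1 (B = -1 + 2 = 1)
O = -1032 (O = 86*(-12) = -1032)
((4 - 6)*B + O)² = ((4 - 6)*1 - 1032)² = (-2*1 - 1032)² = (-2 - 1032)² = (-1034)² = 1069156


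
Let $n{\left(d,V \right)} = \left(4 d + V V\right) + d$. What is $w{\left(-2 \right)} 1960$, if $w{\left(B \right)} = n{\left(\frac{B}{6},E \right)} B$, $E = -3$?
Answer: $- \frac{86240}{3} \approx -28747.0$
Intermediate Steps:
$n{\left(d,V \right)} = V^{2} + 5 d$ ($n{\left(d,V \right)} = \left(4 d + V^{2}\right) + d = \left(V^{2} + 4 d\right) + d = V^{2} + 5 d$)
$w{\left(B \right)} = B \left(9 + \frac{5 B}{6}\right)$ ($w{\left(B \right)} = \left(\left(-3\right)^{2} + 5 \frac{B}{6}\right) B = \left(9 + 5 B \frac{1}{6}\right) B = \left(9 + 5 \frac{B}{6}\right) B = \left(9 + \frac{5 B}{6}\right) B = B \left(9 + \frac{5 B}{6}\right)$)
$w{\left(-2 \right)} 1960 = \frac{1}{6} \left(-2\right) \left(54 + 5 \left(-2\right)\right) 1960 = \frac{1}{6} \left(-2\right) \left(54 - 10\right) 1960 = \frac{1}{6} \left(-2\right) 44 \cdot 1960 = \left(- \frac{44}{3}\right) 1960 = - \frac{86240}{3}$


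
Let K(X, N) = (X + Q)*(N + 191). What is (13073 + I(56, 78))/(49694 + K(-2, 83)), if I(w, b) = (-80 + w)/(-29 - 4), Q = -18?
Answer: 47937/162118 ≈ 0.29569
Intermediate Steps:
I(w, b) = 80/33 - w/33 (I(w, b) = (-80 + w)/(-33) = (-80 + w)*(-1/33) = 80/33 - w/33)
K(X, N) = (-18 + X)*(191 + N) (K(X, N) = (X - 18)*(N + 191) = (-18 + X)*(191 + N))
(13073 + I(56, 78))/(49694 + K(-2, 83)) = (13073 + (80/33 - 1/33*56))/(49694 + (-3438 - 18*83 + 191*(-2) + 83*(-2))) = (13073 + (80/33 - 56/33))/(49694 + (-3438 - 1494 - 382 - 166)) = (13073 + 8/11)/(49694 - 5480) = (143811/11)/44214 = (143811/11)*(1/44214) = 47937/162118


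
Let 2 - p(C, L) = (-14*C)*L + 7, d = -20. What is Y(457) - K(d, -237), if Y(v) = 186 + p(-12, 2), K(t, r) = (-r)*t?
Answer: 4585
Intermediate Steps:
p(C, L) = -5 + 14*C*L (p(C, L) = 2 - ((-14*C)*L + 7) = 2 - (-14*C*L + 7) = 2 - (7 - 14*C*L) = 2 + (-7 + 14*C*L) = -5 + 14*C*L)
K(t, r) = -r*t
Y(v) = -155 (Y(v) = 186 + (-5 + 14*(-12)*2) = 186 + (-5 - 336) = 186 - 341 = -155)
Y(457) - K(d, -237) = -155 - (-1)*(-237)*(-20) = -155 - 1*(-4740) = -155 + 4740 = 4585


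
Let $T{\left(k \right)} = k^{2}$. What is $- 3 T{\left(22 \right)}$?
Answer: $-1452$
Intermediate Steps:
$- 3 T{\left(22 \right)} = - 3 \cdot 22^{2} = \left(-3\right) 484 = -1452$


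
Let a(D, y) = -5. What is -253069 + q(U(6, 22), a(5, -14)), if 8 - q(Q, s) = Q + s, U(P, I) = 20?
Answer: -253076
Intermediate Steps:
q(Q, s) = 8 - Q - s (q(Q, s) = 8 - (Q + s) = 8 + (-Q - s) = 8 - Q - s)
-253069 + q(U(6, 22), a(5, -14)) = -253069 + (8 - 1*20 - 1*(-5)) = -253069 + (8 - 20 + 5) = -253069 - 7 = -253076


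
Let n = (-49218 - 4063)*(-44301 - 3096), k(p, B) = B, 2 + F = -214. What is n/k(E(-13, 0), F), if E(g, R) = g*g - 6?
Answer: -841786519/72 ≈ -1.1691e+7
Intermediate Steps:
E(g, R) = -6 + g**2 (E(g, R) = g**2 - 6 = -6 + g**2)
F = -216 (F = -2 - 214 = -216)
n = 2525359557 (n = -53281*(-47397) = 2525359557)
n/k(E(-13, 0), F) = 2525359557/(-216) = 2525359557*(-1/216) = -841786519/72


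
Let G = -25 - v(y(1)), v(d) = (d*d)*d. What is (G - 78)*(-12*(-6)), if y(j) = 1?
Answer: -7488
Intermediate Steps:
v(d) = d**3 (v(d) = d**2*d = d**3)
G = -26 (G = -25 - 1*1**3 = -25 - 1*1 = -25 - 1 = -26)
(G - 78)*(-12*(-6)) = (-26 - 78)*(-12*(-6)) = -104*72 = -7488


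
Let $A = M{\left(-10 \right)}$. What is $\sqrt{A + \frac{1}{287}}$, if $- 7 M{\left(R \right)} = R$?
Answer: $\frac{\sqrt{117957}}{287} \approx 1.1967$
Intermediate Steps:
$M{\left(R \right)} = - \frac{R}{7}$
$A = \frac{10}{7}$ ($A = \left(- \frac{1}{7}\right) \left(-10\right) = \frac{10}{7} \approx 1.4286$)
$\sqrt{A + \frac{1}{287}} = \sqrt{\frac{10}{7} + \frac{1}{287}} = \sqrt{\frac{411}{287}} = \frac{\sqrt{117957}}{287}$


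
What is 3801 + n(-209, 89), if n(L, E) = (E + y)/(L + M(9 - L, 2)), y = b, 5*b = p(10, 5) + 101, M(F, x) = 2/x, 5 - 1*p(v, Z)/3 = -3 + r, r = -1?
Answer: 3952467/1040 ≈ 3800.4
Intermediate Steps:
p(v, Z) = 27 (p(v, Z) = 15 - 3*(-3 - 1) = 15 - 3*(-4) = 15 + 12 = 27)
b = 128/5 (b = (27 + 101)/5 = (1/5)*128 = 128/5 ≈ 25.600)
y = 128/5 ≈ 25.600
n(L, E) = (128/5 + E)/(1 + L) (n(L, E) = (E + 128/5)/(L + 2/2) = (128/5 + E)/(L + 2*(1/2)) = (128/5 + E)/(L + 1) = (128/5 + E)/(1 + L))
3801 + n(-209, 89) = 3801 + (128/5 + 89)/(1 - 209) = 3801 + (573/5)/(-208) = 3801 - 1/208*573/5 = 3801 - 573/1040 = 3952467/1040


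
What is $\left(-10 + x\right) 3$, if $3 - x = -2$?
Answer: $-15$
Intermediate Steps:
$x = 5$ ($x = 3 - -2 = 3 + 2 = 5$)
$\left(-10 + x\right) 3 = \left(-10 + 5\right) 3 = \left(-5\right) 3 = -15$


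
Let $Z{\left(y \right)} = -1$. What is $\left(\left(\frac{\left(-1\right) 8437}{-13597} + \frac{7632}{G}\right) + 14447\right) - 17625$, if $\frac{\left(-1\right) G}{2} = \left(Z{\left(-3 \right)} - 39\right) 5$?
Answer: $- \frac{1073584956}{339925} \approx -3158.3$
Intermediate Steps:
$G = 400$ ($G = - 2 \left(-1 - 39\right) 5 = - 2 \left(\left(-40\right) 5\right) = \left(-2\right) \left(-200\right) = 400$)
$\left(\left(\frac{\left(-1\right) 8437}{-13597} + \frac{7632}{G}\right) + 14447\right) - 17625 = \left(\left(\frac{\left(-1\right) 8437}{-13597} + \frac{7632}{400}\right) + 14447\right) - 17625 = \left(\left(\left(-8437\right) \left(- \frac{1}{13597}\right) + 7632 \cdot \frac{1}{400}\right) + 14447\right) - 17625 = \left(\left(\frac{8437}{13597} + \frac{477}{25}\right) + 14447\right) - 17625 = \left(\frac{6696694}{339925} + 14447\right) - 17625 = \frac{4917593169}{339925} - 17625 = - \frac{1073584956}{339925}$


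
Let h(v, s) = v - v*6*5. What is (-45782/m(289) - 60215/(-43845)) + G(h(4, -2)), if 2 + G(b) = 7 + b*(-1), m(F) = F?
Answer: -91338770/2534241 ≈ -36.042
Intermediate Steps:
h(v, s) = -29*v (h(v, s) = v - 6*v*5 = v - 30*v = -29*v)
G(b) = 5 - b (G(b) = -2 + (7 + b*(-1)) = -2 + (7 - b) = 5 - b)
(-45782/m(289) - 60215/(-43845)) + G(h(4, -2)) = (-45782/289 - 60215/(-43845)) + (5 - (-29)*4) = (-45782*1/289 - 60215*(-1/43845)) + (5 - 1*(-116)) = (-45782/289 + 12043/8769) + (5 + 116) = -397981931/2534241 + 121 = -91338770/2534241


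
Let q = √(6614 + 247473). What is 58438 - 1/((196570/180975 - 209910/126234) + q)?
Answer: 2472128810110987736101409/42303446562288279298 - 7159164314304025*√254087/1819048202178396009814 ≈ 58438.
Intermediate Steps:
q = √254087 ≈ 504.07
58438 - 1/((196570/180975 - 209910/126234) + q) = 58438 - 1/((196570/180975 - 209910/126234) + √254087) = 58438 - 1/((196570*(1/180975) - 209910*1/126234) + √254087) = 58438 - 1/((39314/36195 - 34985/21039) + √254087) = 58438 - 1/(-48794981/84611845 + √254087)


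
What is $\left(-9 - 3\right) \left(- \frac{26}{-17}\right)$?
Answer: $- \frac{312}{17} \approx -18.353$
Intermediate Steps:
$\left(-9 - 3\right) \left(- \frac{26}{-17}\right) = - 12 \left(\left(-26\right) \left(- \frac{1}{17}\right)\right) = \left(-12\right) \frac{26}{17} = - \frac{312}{17}$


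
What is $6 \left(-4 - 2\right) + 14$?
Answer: $-22$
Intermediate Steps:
$6 \left(-4 - 2\right) + 14 = 6 \left(-6\right) + 14 = -36 + 14 = -22$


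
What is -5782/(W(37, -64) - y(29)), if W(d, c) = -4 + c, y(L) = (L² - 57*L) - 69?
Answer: -5782/813 ≈ -7.1119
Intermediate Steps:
y(L) = -69 + L² - 57*L
-5782/(W(37, -64) - y(29)) = -5782/((-4 - 64) - (-69 + 29² - 57*29)) = -5782/(-68 - (-69 + 841 - 1653)) = -5782/(-68 - 1*(-881)) = -5782/(-68 + 881) = -5782/813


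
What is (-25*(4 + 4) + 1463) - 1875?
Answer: -612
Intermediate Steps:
(-25*(4 + 4) + 1463) - 1875 = (-25*8 + 1463) - 1875 = (-200 + 1463) - 1875 = 1263 - 1875 = -612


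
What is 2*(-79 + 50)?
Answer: -58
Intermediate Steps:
2*(-79 + 50) = 2*(-29) = -58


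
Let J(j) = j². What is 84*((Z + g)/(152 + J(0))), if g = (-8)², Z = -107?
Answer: -903/38 ≈ -23.763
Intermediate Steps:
g = 64
84*((Z + g)/(152 + J(0))) = 84*((-107 + 64)/(152 + 0²)) = 84*(-43/(152 + 0)) = 84*(-43/152) = -903/38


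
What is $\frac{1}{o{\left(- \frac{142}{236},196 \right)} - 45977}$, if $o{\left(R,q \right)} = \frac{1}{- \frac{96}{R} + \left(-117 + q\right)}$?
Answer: $- \frac{16937}{778712378} \approx -2.175 \cdot 10^{-5}$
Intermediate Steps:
$o{\left(R,q \right)} = \frac{1}{-117 + q - \frac{96}{R}}$
$\frac{1}{o{\left(- \frac{142}{236},196 \right)} - 45977} = \frac{1}{\frac{\left(-142\right) \frac{1}{236}}{-96 - 117 \left(- \frac{142}{236}\right) + - \frac{142}{236} \cdot 196} - 45977} = \frac{1}{\frac{\left(-142\right) \frac{1}{236}}{-96 - 117 \left(\left(-142\right) \frac{1}{236}\right) + \left(-142\right) \frac{1}{236} \cdot 196} - 45977} = \frac{1}{- \frac{71}{118 \left(-96 - - \frac{8307}{118} - \frac{6958}{59}\right)} - 45977} = \frac{1}{- \frac{71}{118 \left(-96 + \frac{8307}{118} - \frac{6958}{59}\right)} - 45977} = \frac{1}{- \frac{71}{118 \left(- \frac{16937}{118}\right)} - 45977} = \frac{1}{\left(- \frac{71}{118}\right) \left(- \frac{118}{16937}\right) - 45977} = \frac{1}{\frac{71}{16937} - 45977} = \frac{1}{- \frac{778712378}{16937}} = - \frac{16937}{778712378}$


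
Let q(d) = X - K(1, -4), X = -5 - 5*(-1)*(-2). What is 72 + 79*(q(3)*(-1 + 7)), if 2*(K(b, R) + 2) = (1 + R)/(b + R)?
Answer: -6327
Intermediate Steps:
K(b, R) = -2 + (1 + R)/(2*(R + b)) (K(b, R) = -2 + ((1 + R)/(b + R))/2 = -2 + ((1 + R)/(R + b))/2 = -2 + (1 + R)/(2*(R + b)))
X = -15 (X = -5 - (-5)*(-2) = -5 - 1*10 = -5 - 10 = -15)
q(d) = -27/2 (q(d) = -15 - (1 - 4*1 - 3*(-4))/(2*(-4 + 1)) = -15 - (1 - 4 + 12)/(2*(-3)) = -15 - (-1)*9/(2*3) = -15 - 1*(-3/2) = -15 + 3/2 = -27/2)
72 + 79*(q(3)*(-1 + 7)) = 72 + 79*(-27*(-1 + 7)/2) = 72 + 79*(-27/2*6) = 72 + 79*(-81) = 72 - 6399 = -6327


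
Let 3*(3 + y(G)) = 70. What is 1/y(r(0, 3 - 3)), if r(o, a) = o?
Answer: 3/61 ≈ 0.049180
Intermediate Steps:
y(G) = 61/3 (y(G) = -3 + (1/3)*70 = -3 + 70/3 = 61/3)
1/y(r(0, 3 - 3)) = 1/(61/3) = 3/61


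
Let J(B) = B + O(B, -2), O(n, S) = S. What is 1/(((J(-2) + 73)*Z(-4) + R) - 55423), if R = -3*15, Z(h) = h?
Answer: -1/55744 ≈ -1.7939e-5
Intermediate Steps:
R = -45
J(B) = -2 + B (J(B) = B - 2 = -2 + B)
1/(((J(-2) + 73)*Z(-4) + R) - 55423) = 1/((((-2 - 2) + 73)*(-4) - 45) - 55423) = 1/(((-4 + 73)*(-4) - 45) - 55423) = 1/((69*(-4) - 45) - 55423) = 1/((-276 - 45) - 55423) = 1/(-321 - 55423) = 1/(-55744) = -1/55744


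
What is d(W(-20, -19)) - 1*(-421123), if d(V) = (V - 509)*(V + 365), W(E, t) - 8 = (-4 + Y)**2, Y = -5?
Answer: 230443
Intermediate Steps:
W(E, t) = 89 (W(E, t) = 8 + (-4 - 5)**2 = 8 + (-9)**2 = 8 + 81 = 89)
d(V) = (-509 + V)*(365 + V)
d(W(-20, -19)) - 1*(-421123) = (-185785 + 89**2 - 144*89) - 1*(-421123) = (-185785 + 7921 - 12816) + 421123 = -190680 + 421123 = 230443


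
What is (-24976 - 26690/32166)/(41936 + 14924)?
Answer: -401702353/914479380 ≈ -0.43927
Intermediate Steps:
(-24976 - 26690/32166)/(41936 + 14924) = (-24976 - 26690*1/32166)/56860 = (-24976 - 13345/16083)*(1/56860) = -401702353/16083*1/56860 = -401702353/914479380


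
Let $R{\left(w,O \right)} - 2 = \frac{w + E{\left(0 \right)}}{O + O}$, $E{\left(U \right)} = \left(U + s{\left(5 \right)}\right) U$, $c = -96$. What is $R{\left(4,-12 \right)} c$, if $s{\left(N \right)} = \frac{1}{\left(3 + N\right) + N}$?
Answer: $-176$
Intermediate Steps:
$s{\left(N \right)} = \frac{1}{3 + 2 N}$
$E{\left(U \right)} = U \left(\frac{1}{13} + U\right)$ ($E{\left(U \right)} = \left(U + \frac{1}{3 + 2 \cdot 5}\right) U = \left(U + \frac{1}{3 + 10}\right) U = \left(U + \frac{1}{13}\right) U = \left(\frac{1}{13} + U\right) U = U \left(\frac{1}{13} + U\right)$)
$R{\left(w,O \right)} = 2 + \frac{w}{2 O}$ ($R{\left(w,O \right)} = 2 + \frac{w + 0 \left(\frac{1}{13} + 0\right)}{O + O} = 2 + \frac{w + 0 \cdot \frac{1}{13}}{2 O} = 2 + \left(w + 0\right) \frac{1}{2 O} = 2 + w \frac{1}{2 O} = 2 + \frac{w}{2 O}$)
$R{\left(4,-12 \right)} c = \left(2 + \frac{1}{2} \cdot 4 \frac{1}{-12}\right) \left(-96\right) = \left(2 + \frac{1}{2} \cdot 4 \left(- \frac{1}{12}\right)\right) \left(-96\right) = \left(2 - \frac{1}{6}\right) \left(-96\right) = \frac{11}{6} \left(-96\right) = -176$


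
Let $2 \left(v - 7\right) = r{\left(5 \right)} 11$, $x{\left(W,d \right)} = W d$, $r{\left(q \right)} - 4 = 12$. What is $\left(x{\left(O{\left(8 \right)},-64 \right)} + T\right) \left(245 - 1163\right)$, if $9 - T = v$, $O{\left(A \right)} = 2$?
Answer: $196452$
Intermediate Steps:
$r{\left(q \right)} = 16$ ($r{\left(q \right)} = 4 + 12 = 16$)
$v = 95$ ($v = 7 + \frac{16 \cdot 11}{2} = 7 + \frac{1}{2} \cdot 176 = 7 + 88 = 95$)
$T = -86$ ($T = 9 - 95 = -86$)
$\left(x{\left(O{\left(8 \right)},-64 \right)} + T\right) \left(245 - 1163\right) = \left(2 \left(-64\right) - 86\right) \left(245 - 1163\right) = \left(-128 - 86\right) \left(245 - 1163\right) = \left(-214\right) \left(-918\right) = 196452$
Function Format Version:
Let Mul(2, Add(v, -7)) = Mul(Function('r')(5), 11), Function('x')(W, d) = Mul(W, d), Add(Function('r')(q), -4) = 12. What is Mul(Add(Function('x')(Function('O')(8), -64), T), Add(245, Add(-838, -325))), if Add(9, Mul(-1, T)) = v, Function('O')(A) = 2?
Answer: 196452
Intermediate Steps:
Function('r')(q) = 16 (Function('r')(q) = Add(4, 12) = 16)
v = 95 (v = Add(7, Mul(Rational(1, 2), Mul(16, 11))) = Add(7, Mul(Rational(1, 2), 176)) = Add(7, 88) = 95)
T = -86 (T = Add(9, Mul(-1, 95)) = Add(9, -95) = -86)
Mul(Add(Function('x')(Function('O')(8), -64), T), Add(245, Add(-838, -325))) = Mul(Add(Mul(2, -64), -86), Add(245, Add(-838, -325))) = Mul(Add(-128, -86), Add(245, -1163)) = Mul(-214, -918) = 196452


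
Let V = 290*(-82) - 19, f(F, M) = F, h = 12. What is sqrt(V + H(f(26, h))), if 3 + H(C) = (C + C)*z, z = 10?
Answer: I*sqrt(23282) ≈ 152.58*I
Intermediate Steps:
V = -23799 (V = -23780 - 19 = -23799)
H(C) = -3 + 20*C (H(C) = -3 + (C + C)*10 = -3 + (2*C)*10 = -3 + 20*C)
sqrt(V + H(f(26, h))) = sqrt(-23799 + (-3 + 20*26)) = sqrt(-23799 + (-3 + 520)) = sqrt(-23799 + 517) = sqrt(-23282) = I*sqrt(23282)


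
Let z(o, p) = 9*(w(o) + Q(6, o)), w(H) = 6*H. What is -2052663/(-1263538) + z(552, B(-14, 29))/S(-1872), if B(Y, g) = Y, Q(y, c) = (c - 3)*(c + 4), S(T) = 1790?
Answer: 1756262173461/1130866510 ≈ 1553.0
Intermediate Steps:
Q(y, c) = (-3 + c)*(4 + c)
z(o, p) = -108 + 9*o² + 63*o (z(o, p) = 9*(6*o + (-12 + o + o²)) = 9*(-12 + o² + 7*o) = -108 + 9*o² + 63*o)
-2052663/(-1263538) + z(552, B(-14, 29))/S(-1872) = -2052663/(-1263538) + (-108 + 9*552² + 63*552)/1790 = -2052663*(-1/1263538) + (-108 + 9*304704 + 34776)*(1/1790) = 2052663/1263538 + (-108 + 2742336 + 34776)*(1/1790) = 2052663/1263538 + 2777004*(1/1790) = 2052663/1263538 + 1388502/895 = 1756262173461/1130866510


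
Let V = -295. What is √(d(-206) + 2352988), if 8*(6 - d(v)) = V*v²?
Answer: 3*√1741254/2 ≈ 1979.3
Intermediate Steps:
d(v) = 6 + 295*v²/8 (d(v) = 6 - (-295)*v²/8 = 6 + 295*v²/8)
√(d(-206) + 2352988) = √((6 + (295/8)*(-206)²) + 2352988) = √((6 + (295/8)*42436) + 2352988) = √((6 + 3129655/2) + 2352988) = √(3129667/2 + 2352988) = √(7835643/2) = 3*√1741254/2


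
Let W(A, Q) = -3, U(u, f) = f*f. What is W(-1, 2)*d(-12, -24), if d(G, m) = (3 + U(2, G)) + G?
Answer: -405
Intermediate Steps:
U(u, f) = f**2
d(G, m) = 3 + G + G**2 (d(G, m) = (3 + G**2) + G = 3 + G + G**2)
W(-1, 2)*d(-12, -24) = -3*(3 - 12 + (-12)**2) = -3*(3 - 12 + 144) = -3*135 = -405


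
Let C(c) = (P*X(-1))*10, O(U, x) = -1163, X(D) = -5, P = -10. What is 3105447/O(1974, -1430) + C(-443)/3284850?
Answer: -204018539929/76405611 ≈ -2670.2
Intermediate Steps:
C(c) = 500 (C(c) = -10*(-5)*10 = 50*10 = 500)
3105447/O(1974, -1430) + C(-443)/3284850 = 3105447/(-1163) + 500/3284850 = 3105447*(-1/1163) + 500*(1/3284850) = -3105447/1163 + 10/65697 = -204018539929/76405611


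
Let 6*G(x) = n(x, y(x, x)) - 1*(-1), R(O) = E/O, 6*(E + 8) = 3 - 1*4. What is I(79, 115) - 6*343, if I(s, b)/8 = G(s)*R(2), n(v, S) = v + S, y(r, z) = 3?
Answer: -22589/9 ≈ -2509.9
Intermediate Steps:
E = -49/6 (E = -8 + (3 - 1*4)/6 = -8 + (3 - 4)/6 = -8 + (1/6)*(-1) = -8 - 1/6 = -49/6 ≈ -8.1667)
n(v, S) = S + v
R(O) = -49/(6*O)
G(x) = 2/3 + x/6 (G(x) = ((3 + x) - 1*(-1))/6 = ((3 + x) + 1)/6 = (4 + x)/6 = 2/3 + x/6)
I(s, b) = -196/9 - 49*s/9 (I(s, b) = 8*((2/3 + s/6)*(-49/6/2)) = 8*((2/3 + s/6)*(-49/6*1/2)) = 8*((2/3 + s/6)*(-49/12)) = 8*(-49/18 - 49*s/72) = -196/9 - 49*s/9)
I(79, 115) - 6*343 = (-196/9 - 49/9*79) - 6*343 = (-196/9 - 3871/9) - 2058 = -4067/9 - 2058 = -22589/9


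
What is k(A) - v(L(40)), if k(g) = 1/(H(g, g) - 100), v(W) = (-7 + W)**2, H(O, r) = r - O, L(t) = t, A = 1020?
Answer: -108901/100 ≈ -1089.0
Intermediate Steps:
k(g) = -1/100 (k(g) = 1/((g - g) - 100) = 1/(0 - 100) = 1/(-100) = -1/100)
k(A) - v(L(40)) = -1/100 - (-7 + 40)**2 = -1/100 - 1*33**2 = -1/100 - 1*1089 = -1/100 - 1089 = -108901/100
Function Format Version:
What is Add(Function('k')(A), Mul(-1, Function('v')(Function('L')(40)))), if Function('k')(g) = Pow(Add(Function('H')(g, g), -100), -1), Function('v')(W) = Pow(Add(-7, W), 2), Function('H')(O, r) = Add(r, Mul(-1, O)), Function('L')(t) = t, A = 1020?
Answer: Rational(-108901, 100) ≈ -1089.0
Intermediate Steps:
Function('k')(g) = Rational(-1, 100) (Function('k')(g) = Pow(Add(Add(g, Mul(-1, g)), -100), -1) = Pow(Add(0, -100), -1) = Pow(-100, -1) = Rational(-1, 100))
Add(Function('k')(A), Mul(-1, Function('v')(Function('L')(40)))) = Add(Rational(-1, 100), Mul(-1, Pow(Add(-7, 40), 2))) = Add(Rational(-1, 100), Mul(-1, Pow(33, 2))) = Add(Rational(-1, 100), Mul(-1, 1089)) = Add(Rational(-1, 100), -1089) = Rational(-108901, 100)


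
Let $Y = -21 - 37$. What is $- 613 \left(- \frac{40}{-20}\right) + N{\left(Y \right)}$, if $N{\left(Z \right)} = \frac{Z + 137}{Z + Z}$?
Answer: $- \frac{142295}{116} \approx -1226.7$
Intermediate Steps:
$Y = -58$ ($Y = -21 - 37 = -58$)
$N{\left(Z \right)} = \frac{137 + Z}{2 Z}$
$- 613 \left(- \frac{40}{-20}\right) + N{\left(Y \right)} = - 613 \left(- \frac{40}{-20}\right) + \frac{137 - 58}{2 \left(-58\right)} = - 613 \left(\left(-40\right) \left(- \frac{1}{20}\right)\right) + \frac{1}{2} \left(- \frac{1}{58}\right) 79 = \left(-613\right) 2 - \frac{79}{116} = -1226 - \frac{79}{116} = - \frac{142295}{116}$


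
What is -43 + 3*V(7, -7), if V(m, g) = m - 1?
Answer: -25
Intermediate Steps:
V(m, g) = -1 + m
-43 + 3*V(7, -7) = -43 + 3*(-1 + 7) = -43 + 3*6 = -43 + 18 = -25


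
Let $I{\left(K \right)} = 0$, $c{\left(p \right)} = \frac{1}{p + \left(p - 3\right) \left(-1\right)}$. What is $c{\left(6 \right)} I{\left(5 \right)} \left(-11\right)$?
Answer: $0$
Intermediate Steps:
$c{\left(p \right)} = \frac{1}{3}$ ($c{\left(p \right)} = \frac{1}{p + \left(-3 + p\right) \left(-1\right)} = \frac{1}{p - \left(-3 + p\right)} = \frac{1}{3}$)
$c{\left(6 \right)} I{\left(5 \right)} \left(-11\right) = \frac{1}{3} \cdot 0 \left(-11\right) = 0 \left(-11\right) = 0$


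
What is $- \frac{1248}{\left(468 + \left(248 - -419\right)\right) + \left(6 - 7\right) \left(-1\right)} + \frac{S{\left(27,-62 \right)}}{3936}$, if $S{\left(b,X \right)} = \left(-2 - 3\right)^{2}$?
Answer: $- \frac{305233}{279456} \approx -1.0922$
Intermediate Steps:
$S{\left(b,X \right)} = 25$ ($S{\left(b,X \right)} = \left(-5\right)^{2} = 25$)
$- \frac{1248}{\left(468 + \left(248 - -419\right)\right) + \left(6 - 7\right) \left(-1\right)} + \frac{S{\left(27,-62 \right)}}{3936} = - \frac{1248}{\left(468 + \left(248 - -419\right)\right) + \left(6 - 7\right) \left(-1\right)} + \frac{25}{3936} = - \frac{1248}{\left(468 + \left(248 + 419\right)\right) - -1} + 25 \cdot \frac{1}{3936} = - \frac{1248}{\left(468 + 667\right) + 1} + \frac{25}{3936} = - \frac{1248}{1135 + 1} + \frac{25}{3936} = - \frac{1248}{1136} + \frac{25}{3936} = \left(-1248\right) \frac{1}{1136} + \frac{25}{3936} = - \frac{78}{71} + \frac{25}{3936} = - \frac{305233}{279456}$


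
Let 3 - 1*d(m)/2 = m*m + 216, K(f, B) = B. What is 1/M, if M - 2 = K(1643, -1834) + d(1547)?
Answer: -1/4788676 ≈ -2.0883e-7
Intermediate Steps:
d(m) = -426 - 2*m² (d(m) = 6 - 2*(m*m + 216) = 6 - 2*(m² + 216) = 6 - 2*(216 + m²) = 6 + (-432 - 2*m²) = -426 - 2*m²)
M = -4788676 (M = 2 + (-1834 + (-426 - 2*1547²)) = 2 + (-1834 + (-426 - 2*2393209)) = 2 + (-1834 + (-426 - 4786418)) = 2 + (-1834 - 4786844) = 2 - 4788678 = -4788676)
1/M = 1/(-4788676) = -1/4788676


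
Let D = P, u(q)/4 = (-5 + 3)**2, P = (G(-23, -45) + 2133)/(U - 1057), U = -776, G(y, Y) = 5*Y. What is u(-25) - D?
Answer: 10412/611 ≈ 17.041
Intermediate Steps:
P = -636/611 (P = (5*(-45) + 2133)/(-776 - 1057) = (-225 + 2133)/(-1833) = 1908*(-1/1833) = -636/611 ≈ -1.0409)
u(q) = 16 (u(q) = 4*(-5 + 3)**2 = 4*(-2)**2 = 4*4 = 16)
D = -636/611 ≈ -1.0409
u(-25) - D = 16 - 1*(-636/611) = 16 + 636/611 = 10412/611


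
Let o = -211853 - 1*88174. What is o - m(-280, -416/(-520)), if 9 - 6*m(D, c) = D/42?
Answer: -5400533/18 ≈ -3.0003e+5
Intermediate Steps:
m(D, c) = 3/2 - D/252 (m(D, c) = 3/2 - D/(6*42) = 3/2 - D/252)
o = -300027 (o = -211853 - 88174 = -300027)
o - m(-280, -416/(-520)) = -300027 - (3/2 - 1/252*(-280)) = -300027 - (3/2 + 10/9) = -300027 - 1*47/18 = -300027 - 47/18 = -5400533/18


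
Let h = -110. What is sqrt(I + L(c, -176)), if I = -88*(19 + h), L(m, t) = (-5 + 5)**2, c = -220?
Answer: 2*sqrt(2002) ≈ 89.487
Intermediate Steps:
L(m, t) = 0 (L(m, t) = 0**2 = 0)
I = 8008 (I = -88*(19 - 110) = -88*(-91) = 8008)
sqrt(I + L(c, -176)) = sqrt(8008 + 0) = sqrt(8008) = 2*sqrt(2002)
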